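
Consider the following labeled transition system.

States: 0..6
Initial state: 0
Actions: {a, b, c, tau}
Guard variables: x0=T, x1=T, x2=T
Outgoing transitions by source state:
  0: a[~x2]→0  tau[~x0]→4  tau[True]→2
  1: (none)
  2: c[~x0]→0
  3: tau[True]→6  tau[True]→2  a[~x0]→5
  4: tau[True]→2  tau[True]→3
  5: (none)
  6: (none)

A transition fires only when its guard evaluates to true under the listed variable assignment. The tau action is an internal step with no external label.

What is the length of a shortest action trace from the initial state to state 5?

Answer: UNREACHABLE

Analysis:
Breadth-first toward 5:
  depth 0: {0}
  depth 1: {2}
5 never appears.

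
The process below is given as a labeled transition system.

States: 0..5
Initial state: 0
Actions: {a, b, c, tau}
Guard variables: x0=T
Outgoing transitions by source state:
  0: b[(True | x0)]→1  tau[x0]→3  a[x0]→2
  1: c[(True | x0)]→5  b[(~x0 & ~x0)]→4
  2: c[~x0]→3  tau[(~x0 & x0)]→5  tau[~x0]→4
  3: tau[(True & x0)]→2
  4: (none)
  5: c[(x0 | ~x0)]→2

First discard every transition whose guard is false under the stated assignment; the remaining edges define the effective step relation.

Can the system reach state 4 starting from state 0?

Answer: UNREACHABLE

Trace:
Guard filter leaves 6 enabled edge(s).
Layer 0: {0}
Layer 1: {1,2,3}  now seen {0,1,2,3}
Layer 2: {5}  now seen {0,1,2,3,5}
R = {0,1,2,3,5}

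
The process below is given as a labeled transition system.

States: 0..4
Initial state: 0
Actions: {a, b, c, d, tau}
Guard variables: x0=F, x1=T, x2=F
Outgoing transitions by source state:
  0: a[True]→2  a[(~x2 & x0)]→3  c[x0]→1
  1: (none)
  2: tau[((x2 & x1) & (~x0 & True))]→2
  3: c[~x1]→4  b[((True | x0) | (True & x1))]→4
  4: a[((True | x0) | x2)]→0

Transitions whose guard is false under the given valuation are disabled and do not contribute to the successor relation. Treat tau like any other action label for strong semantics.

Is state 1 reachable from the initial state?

Answer: UNREACHABLE

Analysis:
After dropping false guards: 3 live edges.
L0 = {0}
L1 = {2}  cumulative {0,2}
Reachable = {0,2}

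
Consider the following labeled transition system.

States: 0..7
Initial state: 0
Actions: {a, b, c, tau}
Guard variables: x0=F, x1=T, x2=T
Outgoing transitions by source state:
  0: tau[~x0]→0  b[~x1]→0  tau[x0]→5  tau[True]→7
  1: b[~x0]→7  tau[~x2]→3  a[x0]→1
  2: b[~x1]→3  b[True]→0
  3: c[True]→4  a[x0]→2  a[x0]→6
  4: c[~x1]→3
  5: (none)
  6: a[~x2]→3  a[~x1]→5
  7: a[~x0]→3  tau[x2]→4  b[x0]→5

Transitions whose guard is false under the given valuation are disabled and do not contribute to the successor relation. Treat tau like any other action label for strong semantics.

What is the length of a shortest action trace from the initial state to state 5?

Answer: UNREACHABLE

Working:
Breadth-first toward 5:
  depth 0: {0}
  depth 1: {7}
  depth 2: {3,4}
5 never appears.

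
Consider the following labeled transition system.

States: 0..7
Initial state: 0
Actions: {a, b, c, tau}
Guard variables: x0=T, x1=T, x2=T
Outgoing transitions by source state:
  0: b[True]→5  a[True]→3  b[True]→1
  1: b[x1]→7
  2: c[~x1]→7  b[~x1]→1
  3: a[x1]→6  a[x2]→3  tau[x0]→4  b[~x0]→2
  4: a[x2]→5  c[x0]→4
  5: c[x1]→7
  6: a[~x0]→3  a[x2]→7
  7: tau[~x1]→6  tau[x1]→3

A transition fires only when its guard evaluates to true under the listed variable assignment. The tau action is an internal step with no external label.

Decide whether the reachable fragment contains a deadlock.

Answer: DEADLOCK-FREE

Trace:
R = {0,1,3,4,5,6,7}
  0: a→3  b→1  b→5  [deg 3]
  1: b→7  [deg 1]
  3: a→3  a→6  tau→4  [deg 3]
  4: a→5  c→4  [deg 2]
  5: c→7  [deg 1]
  6: a→7  [deg 1]
  7: tau→3  [deg 1]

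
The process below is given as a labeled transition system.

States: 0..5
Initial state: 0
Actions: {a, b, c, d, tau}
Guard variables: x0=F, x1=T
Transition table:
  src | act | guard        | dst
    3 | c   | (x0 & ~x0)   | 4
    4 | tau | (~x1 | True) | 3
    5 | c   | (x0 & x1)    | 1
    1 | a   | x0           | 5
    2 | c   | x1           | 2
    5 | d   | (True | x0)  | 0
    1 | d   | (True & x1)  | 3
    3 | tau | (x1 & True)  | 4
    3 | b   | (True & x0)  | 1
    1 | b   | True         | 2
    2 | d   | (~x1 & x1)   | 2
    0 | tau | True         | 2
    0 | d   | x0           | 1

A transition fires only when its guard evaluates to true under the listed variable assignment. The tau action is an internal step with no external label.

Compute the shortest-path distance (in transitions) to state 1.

Answer: UNREACHABLE

Working:
Breadth-first toward 1:
  depth 0: {0}
  depth 1: {2}
1 never appears.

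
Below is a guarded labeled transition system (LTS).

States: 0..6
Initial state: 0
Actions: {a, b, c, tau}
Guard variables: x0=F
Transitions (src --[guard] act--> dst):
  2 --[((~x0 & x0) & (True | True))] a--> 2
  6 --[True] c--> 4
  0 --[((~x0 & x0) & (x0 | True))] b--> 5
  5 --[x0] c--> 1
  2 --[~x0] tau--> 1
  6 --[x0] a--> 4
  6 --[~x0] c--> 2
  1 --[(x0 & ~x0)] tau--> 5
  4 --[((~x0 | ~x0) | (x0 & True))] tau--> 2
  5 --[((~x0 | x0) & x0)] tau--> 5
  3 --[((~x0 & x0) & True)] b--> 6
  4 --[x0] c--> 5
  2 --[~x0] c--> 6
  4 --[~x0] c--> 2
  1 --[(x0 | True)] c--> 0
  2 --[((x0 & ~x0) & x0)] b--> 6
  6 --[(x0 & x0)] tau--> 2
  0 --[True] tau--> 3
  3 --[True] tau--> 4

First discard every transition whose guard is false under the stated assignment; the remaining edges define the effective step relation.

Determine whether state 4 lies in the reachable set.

9 transition(s) survive guard evaluation.
Layer 0: {0}
Layer 1: {3}  now seen {0,3}
Layer 2: {4}  now seen {0,3,4}
Layer 3: {2}  now seen {0,2,3,4}
Layer 4: {1,6}  now seen {0,1,2,3,4,6}
R = {0,1,2,3,4,6}
trace reaching 4: tau·tau

Answer: REACHABLE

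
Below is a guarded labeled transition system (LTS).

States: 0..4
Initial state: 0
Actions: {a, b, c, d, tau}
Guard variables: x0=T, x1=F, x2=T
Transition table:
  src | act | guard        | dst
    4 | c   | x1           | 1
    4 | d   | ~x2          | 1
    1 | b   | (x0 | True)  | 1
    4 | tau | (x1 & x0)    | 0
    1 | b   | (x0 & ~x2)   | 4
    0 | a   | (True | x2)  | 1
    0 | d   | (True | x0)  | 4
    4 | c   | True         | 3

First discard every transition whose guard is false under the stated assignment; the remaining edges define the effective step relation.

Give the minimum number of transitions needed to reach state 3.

BFS to 3:
  depth 0: {0}
  depth 1: {1,4}
  depth 2: {3}
depth(3)=2, e.g. d·c

Answer: 2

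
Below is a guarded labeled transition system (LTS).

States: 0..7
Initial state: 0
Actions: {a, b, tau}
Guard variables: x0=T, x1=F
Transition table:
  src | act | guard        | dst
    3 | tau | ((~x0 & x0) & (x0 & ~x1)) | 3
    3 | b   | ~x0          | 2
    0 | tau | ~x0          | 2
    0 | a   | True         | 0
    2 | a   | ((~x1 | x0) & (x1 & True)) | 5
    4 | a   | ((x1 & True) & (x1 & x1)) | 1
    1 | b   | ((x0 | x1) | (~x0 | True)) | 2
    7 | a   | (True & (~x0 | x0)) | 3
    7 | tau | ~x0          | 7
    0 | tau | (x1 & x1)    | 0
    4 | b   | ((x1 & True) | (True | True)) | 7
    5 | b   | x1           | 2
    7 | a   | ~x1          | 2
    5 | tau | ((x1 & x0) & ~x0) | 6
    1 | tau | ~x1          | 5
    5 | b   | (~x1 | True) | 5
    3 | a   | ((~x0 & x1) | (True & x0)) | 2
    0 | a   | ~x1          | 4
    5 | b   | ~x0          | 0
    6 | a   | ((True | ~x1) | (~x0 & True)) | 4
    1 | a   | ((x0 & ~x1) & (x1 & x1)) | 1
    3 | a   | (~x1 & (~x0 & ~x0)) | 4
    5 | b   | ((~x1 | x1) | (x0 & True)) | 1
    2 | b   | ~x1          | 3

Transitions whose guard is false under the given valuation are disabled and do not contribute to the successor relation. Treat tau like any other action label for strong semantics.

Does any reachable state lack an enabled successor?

Answer: DEADLOCK-FREE

Trace:
Reachable = {0,2,3,4,7}
  0: a→0  a→4  [deg 2]
  2: b→3  [deg 1]
  3: a→2  [deg 1]
  4: b→7  [deg 1]
  7: a→2  a→3  [deg 2]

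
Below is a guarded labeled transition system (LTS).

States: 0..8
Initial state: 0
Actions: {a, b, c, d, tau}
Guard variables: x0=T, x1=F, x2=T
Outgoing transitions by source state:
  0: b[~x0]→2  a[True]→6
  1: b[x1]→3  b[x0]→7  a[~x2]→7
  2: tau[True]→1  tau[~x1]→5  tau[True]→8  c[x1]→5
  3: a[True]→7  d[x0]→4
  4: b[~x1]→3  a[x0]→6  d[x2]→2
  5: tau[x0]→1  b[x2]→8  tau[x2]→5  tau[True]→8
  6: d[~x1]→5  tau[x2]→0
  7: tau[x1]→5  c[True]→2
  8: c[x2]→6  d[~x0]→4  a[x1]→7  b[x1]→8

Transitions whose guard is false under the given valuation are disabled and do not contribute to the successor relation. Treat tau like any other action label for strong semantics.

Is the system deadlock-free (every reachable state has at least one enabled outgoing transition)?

Reach set: {0,1,2,5,6,7,8}
  0: a→6  [deg 1]
  1: b→7  [deg 1]
  2: tau→1  tau→5  tau→8  [deg 3]
  5: b→8  tau→1  tau→5  tau→8  [deg 4]
  6: d→5  tau→0  [deg 2]
  7: c→2  [deg 1]
  8: c→6  [deg 1]

Answer: DEADLOCK-FREE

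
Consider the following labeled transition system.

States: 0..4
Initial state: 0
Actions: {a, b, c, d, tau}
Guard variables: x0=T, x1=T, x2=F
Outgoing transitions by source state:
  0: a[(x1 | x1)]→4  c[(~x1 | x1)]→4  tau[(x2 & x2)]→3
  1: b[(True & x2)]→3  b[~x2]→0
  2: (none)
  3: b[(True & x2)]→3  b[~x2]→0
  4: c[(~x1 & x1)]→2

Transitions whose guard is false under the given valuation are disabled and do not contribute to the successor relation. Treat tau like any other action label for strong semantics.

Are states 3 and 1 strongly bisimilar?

Bisimulation quotient by refinement:
  π0 = {{0,1,2,3,4}}
  π1 = {{0},{1,3},{2,4}}
Fixed point at round 2; 3 class(es).
class of 3: {1,3}; class of 1: {1,3}

Answer: BISIMILAR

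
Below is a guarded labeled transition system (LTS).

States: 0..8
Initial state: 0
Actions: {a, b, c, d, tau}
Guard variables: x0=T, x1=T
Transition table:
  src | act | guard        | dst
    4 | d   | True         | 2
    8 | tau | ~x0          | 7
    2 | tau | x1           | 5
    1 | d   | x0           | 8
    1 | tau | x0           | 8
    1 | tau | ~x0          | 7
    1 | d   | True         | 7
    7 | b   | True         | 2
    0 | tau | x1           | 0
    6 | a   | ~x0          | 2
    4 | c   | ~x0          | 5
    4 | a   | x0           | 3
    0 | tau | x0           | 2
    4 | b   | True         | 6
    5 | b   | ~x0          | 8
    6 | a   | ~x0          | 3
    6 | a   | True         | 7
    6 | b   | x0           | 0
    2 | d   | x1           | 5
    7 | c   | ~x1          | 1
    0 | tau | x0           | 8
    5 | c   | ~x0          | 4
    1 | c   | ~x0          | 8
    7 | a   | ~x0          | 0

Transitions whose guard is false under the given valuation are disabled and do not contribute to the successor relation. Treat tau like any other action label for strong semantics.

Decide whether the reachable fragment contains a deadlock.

Answer: DEADLOCK at state 5

Analysis:
Reach set: {0,2,5,8}
  0: tau→0  tau→2  tau→8  [3 out]
  2: d→5  tau→5  [2 out]
  5: ∅  [deadlock]
  8: ∅  [deadlock]
witness 5: tau·tau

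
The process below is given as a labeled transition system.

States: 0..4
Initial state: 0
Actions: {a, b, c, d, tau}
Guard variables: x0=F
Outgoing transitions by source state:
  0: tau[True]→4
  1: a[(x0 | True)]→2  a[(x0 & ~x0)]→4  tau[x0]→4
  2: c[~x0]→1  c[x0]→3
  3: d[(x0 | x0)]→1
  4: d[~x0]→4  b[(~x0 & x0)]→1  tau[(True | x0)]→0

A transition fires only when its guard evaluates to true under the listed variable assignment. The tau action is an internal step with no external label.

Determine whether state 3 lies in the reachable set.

Answer: UNREACHABLE

Analysis:
5 transition(s) survive guard evaluation.
L0 = {0}
L1 = {4}  cumulative {0,4}
Reachable = {0,4}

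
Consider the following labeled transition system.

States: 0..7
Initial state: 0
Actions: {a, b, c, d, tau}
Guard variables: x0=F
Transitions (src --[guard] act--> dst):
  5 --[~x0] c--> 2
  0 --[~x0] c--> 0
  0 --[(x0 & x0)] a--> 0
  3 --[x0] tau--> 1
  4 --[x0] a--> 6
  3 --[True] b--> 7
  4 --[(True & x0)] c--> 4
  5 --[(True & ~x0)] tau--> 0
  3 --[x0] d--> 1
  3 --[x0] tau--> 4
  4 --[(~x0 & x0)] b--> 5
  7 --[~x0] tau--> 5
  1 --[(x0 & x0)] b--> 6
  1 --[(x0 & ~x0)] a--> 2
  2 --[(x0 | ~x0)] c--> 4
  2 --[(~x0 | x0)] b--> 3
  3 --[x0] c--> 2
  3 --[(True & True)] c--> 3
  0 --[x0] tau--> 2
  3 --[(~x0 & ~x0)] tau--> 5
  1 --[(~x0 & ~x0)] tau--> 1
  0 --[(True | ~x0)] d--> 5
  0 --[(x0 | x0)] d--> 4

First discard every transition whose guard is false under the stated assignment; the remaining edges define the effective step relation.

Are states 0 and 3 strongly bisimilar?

Answer: NOT BISIMILAR

Analysis:
Compute ~ classes (split until stable):
  round 0: {{0,1,2,3,4,5,6,7}}
  round 1: {{0},{1,7},{2},{3},{4,6},{5}}
  round 2: {{0},{1},{2},{3},{4,6},{5},{7}}
7 equivalence class(es) (converged in 3)
0∈{0}, 3∈{3}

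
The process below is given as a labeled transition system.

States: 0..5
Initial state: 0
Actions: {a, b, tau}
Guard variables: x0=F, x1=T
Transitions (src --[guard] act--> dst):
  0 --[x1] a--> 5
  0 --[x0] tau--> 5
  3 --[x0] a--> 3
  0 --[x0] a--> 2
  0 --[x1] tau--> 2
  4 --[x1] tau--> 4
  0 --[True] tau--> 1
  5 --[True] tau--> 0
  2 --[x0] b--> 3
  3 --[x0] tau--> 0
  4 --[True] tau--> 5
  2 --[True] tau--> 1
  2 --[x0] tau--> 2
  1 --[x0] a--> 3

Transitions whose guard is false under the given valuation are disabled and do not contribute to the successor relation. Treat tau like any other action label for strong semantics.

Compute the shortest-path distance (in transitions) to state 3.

Breadth-first toward 3:
  Layer 0: {0}
  Layer 1: {1,2,5}
3 never appears.

Answer: UNREACHABLE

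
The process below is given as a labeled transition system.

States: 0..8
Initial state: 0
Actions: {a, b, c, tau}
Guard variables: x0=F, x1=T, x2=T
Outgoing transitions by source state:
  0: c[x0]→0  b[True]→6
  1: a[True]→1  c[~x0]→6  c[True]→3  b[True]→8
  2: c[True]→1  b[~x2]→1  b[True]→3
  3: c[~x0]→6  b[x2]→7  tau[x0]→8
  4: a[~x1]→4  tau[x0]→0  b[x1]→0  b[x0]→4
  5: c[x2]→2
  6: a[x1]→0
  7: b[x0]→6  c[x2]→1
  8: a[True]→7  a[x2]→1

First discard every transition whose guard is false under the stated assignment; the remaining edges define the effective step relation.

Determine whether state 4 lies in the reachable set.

Answer: UNREACHABLE

Analysis:
Guard filter leaves 15 enabled edge(s).
L0 = {0}
L1 = {6}  total {0,6}
Reach set: {0,6}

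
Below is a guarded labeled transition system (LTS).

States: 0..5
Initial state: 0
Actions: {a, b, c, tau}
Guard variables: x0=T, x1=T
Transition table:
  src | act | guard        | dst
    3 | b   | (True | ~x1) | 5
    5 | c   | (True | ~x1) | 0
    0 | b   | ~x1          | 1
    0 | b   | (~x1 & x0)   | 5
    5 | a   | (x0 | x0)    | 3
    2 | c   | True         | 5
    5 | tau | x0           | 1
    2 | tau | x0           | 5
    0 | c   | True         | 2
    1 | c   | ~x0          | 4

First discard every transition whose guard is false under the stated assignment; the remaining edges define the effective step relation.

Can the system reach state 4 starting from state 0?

Answer: UNREACHABLE

Trace:
After dropping false guards: 7 live edges.
L0 = {0}
L1 = {2}  total {0,2}
L2 = {5}  total {0,2,5}
L3 = {1,3}  total {0,1,2,3,5}
R = {0,1,2,3,5}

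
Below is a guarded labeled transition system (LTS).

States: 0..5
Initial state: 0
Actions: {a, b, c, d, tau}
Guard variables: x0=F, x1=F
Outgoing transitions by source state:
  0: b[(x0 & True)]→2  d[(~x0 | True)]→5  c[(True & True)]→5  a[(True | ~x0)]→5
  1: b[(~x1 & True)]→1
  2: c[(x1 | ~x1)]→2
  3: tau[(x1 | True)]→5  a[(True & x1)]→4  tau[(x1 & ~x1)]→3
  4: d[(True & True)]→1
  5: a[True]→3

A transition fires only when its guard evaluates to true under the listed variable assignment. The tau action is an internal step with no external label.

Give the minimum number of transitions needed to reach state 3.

Breadth-first toward 3:
  depth 0: {0}
  depth 1: {5}
  depth 2: {3}
first hit 3 at d=2 via a·a

Answer: 2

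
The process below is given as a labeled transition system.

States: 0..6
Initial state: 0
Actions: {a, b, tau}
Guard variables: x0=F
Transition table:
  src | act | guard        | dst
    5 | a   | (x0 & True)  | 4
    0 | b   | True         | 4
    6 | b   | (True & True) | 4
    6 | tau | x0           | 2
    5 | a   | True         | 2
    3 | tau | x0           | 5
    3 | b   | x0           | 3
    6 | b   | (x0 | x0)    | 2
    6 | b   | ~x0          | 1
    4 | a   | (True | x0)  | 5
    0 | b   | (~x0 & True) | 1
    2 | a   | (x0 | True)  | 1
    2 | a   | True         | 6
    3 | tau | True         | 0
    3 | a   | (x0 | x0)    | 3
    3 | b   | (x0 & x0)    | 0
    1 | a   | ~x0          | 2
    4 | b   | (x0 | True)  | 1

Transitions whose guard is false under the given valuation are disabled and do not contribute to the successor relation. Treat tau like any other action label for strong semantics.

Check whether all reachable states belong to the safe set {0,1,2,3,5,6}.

Answer: INVARIANT VIOLATED at state 4

Analysis:
Allowed set {0,1,2,3,5,6}
Reachable = {0,1,2,4,5,6}
  0: ✓
  1: ✓
  2: ✓
  4: VIOLATES
  5: ✓
  6: ✓
witness against invariant: b → 4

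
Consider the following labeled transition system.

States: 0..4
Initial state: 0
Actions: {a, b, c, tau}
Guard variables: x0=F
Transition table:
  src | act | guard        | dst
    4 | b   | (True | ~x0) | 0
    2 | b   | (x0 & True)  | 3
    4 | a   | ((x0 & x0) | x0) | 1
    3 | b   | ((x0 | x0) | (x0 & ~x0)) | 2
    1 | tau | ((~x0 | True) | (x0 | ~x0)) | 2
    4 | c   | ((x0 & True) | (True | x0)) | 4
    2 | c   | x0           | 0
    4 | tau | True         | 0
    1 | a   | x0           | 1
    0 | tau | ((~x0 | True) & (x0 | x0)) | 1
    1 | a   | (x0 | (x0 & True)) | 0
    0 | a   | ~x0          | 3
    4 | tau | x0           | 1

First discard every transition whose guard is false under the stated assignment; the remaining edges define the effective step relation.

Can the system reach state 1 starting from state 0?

Answer: UNREACHABLE

Trace:
After dropping false guards: 5 live edges.
Layer 0: {0}
Layer 1: {3}  total {0,3}
R = {0,3}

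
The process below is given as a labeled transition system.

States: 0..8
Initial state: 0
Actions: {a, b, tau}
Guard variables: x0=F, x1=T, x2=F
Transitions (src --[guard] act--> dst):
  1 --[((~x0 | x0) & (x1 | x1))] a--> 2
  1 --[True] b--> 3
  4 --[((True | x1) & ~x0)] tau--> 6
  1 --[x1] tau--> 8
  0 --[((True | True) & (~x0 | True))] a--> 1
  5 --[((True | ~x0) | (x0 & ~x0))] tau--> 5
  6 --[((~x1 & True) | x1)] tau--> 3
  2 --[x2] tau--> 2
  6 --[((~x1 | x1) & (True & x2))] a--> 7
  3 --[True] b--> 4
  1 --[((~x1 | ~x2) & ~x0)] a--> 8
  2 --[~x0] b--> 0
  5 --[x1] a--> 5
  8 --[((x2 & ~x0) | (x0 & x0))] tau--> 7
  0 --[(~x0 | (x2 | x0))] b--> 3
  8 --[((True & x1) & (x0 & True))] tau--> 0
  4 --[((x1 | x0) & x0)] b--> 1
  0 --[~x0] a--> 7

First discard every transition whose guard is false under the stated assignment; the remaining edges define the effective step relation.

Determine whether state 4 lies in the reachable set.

13 transition(s) survive guard evaluation.
depth 0: {0}
depth 1: {1,3,7}  cumulative {0,1,3,7}
depth 2: {2,4,8}  cumulative {0,1,2,3,4,7,8}
depth 3: {6}  cumulative {0,1,2,3,4,6,7,8}
Reachable = {0,1,2,3,4,6,7,8}
witness 4: b·b

Answer: REACHABLE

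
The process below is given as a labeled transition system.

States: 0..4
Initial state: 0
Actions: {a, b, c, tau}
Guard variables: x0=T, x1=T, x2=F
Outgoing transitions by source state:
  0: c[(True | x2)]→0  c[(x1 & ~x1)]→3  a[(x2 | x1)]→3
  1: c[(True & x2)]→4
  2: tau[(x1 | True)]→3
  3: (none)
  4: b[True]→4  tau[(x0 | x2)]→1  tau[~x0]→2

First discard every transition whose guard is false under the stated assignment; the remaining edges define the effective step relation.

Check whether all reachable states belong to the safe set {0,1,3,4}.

Answer: INVARIANT HOLDS

Analysis:
Inv-set: {0,1,3,4}
Reachable = {0,3}
  0: ok
  3: ok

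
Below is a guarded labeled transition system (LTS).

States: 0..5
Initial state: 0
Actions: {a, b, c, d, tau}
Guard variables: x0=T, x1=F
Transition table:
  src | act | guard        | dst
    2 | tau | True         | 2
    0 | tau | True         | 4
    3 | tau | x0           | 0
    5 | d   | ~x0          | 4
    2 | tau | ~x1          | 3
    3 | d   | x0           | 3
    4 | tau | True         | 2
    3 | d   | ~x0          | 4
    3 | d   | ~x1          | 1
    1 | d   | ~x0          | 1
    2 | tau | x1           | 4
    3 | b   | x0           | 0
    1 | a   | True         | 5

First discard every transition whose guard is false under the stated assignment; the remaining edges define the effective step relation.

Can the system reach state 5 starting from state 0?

Guard filter leaves 9 enabled edge(s).
L0 = {0}
L1 = {4}  total {0,4}
L2 = {2}  total {0,2,4}
L3 = {3}  total {0,2,3,4}
L4 = {1}  total {0,1,2,3,4}
L5 = {5}  total {0,1,2,3,4,5}
Reachable = {0,1,2,3,4,5}
Path to 5: tau·tau·tau·d·a

Answer: REACHABLE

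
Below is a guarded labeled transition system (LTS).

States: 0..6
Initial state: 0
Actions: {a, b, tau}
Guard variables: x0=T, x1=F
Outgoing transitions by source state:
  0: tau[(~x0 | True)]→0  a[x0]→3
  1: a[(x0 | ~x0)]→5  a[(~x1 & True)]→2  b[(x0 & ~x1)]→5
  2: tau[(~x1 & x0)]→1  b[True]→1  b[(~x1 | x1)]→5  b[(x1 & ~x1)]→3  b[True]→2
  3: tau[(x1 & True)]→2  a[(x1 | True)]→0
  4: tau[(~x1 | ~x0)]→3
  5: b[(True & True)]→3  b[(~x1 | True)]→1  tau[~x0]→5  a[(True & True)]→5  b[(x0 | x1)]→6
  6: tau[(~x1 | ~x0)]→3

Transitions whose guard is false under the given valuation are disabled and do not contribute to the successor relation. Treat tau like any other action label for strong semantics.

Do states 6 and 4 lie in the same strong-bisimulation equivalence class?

Answer: BISIMILAR

Working:
Refine partition for ~:
  P[0] = {{0,1,2,3,4,5,6}}
  P[1] = {{0},{1,5},{2},{3},{4,6}}
  P[2] = {{0},{1},{2},{3},{4,6},{5}}
6 equivalence class(es) (converged in 3)
class of 6: {4,6}; class of 4: {4,6}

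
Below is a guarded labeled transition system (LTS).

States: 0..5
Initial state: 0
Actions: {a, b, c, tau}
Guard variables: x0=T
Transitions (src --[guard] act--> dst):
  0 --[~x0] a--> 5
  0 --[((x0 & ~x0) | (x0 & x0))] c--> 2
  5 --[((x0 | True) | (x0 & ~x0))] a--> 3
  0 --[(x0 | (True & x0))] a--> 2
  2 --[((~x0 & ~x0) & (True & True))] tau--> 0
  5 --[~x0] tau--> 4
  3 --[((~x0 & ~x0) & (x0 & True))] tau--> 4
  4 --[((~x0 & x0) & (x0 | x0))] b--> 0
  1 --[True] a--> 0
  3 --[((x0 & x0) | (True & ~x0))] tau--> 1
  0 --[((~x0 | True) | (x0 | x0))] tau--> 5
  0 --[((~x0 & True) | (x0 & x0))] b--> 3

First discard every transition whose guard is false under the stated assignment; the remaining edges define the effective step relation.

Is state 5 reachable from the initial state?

7 transition(s) survive guard evaluation.
L0 = {0}
L1 = {2,3,5}  cumulative {0,2,3,5}
L2 = {1}  cumulative {0,1,2,3,5}
R = {0,1,2,3,5}
Path to 5: tau

Answer: REACHABLE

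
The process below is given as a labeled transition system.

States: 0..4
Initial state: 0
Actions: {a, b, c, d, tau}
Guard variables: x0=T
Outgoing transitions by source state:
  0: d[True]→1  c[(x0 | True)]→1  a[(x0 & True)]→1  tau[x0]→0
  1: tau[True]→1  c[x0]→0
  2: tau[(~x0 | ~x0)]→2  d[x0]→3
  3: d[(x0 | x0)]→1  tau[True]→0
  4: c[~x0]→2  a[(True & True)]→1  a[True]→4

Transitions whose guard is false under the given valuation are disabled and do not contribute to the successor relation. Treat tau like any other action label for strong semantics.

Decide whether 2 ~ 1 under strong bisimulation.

Bisimulation quotient by refinement:
  round 0: {{0,1,2,3,4}}
  round 1: {{0},{1},{2},{3},{4}}
5 equivalence class(es) (converged in 2)
class of 2: {2}; class of 1: {1}

Answer: NOT BISIMILAR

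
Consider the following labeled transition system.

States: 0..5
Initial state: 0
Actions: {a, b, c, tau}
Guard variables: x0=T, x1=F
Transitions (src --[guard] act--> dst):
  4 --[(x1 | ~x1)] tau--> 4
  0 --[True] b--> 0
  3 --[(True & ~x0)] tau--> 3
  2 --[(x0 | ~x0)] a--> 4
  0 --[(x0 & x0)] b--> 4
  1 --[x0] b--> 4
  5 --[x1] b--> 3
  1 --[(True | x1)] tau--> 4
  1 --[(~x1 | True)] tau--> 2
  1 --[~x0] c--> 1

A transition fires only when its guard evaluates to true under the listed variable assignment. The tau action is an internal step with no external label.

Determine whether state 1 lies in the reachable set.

Guard filter leaves 7 enabled edge(s).
L0 = {0}
L1 = {4}  total {0,4}
R = {0,4}

Answer: UNREACHABLE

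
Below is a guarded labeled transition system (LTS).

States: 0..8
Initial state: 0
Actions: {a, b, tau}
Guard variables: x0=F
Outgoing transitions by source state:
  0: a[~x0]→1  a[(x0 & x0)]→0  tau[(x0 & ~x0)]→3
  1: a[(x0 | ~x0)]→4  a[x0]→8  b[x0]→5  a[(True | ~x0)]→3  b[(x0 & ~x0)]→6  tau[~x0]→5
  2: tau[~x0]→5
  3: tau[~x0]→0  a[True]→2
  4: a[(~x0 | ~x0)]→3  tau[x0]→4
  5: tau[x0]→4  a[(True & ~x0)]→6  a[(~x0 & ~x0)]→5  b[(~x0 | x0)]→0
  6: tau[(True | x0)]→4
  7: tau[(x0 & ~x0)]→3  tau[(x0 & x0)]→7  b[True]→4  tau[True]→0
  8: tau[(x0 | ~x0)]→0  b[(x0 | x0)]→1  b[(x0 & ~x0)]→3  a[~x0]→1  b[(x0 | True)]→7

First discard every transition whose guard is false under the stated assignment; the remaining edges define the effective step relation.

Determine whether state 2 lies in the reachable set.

Guard filter leaves 17 enabled edge(s).
depth 0: {0}
depth 1: {1}  cumulative {0,1}
depth 2: {3,4,5}  cumulative {0,1,3,4,5}
depth 3: {2,6}  cumulative {0,1,2,3,4,5,6}
Reach set: {0,1,2,3,4,5,6}
witness 2: a·a·a

Answer: REACHABLE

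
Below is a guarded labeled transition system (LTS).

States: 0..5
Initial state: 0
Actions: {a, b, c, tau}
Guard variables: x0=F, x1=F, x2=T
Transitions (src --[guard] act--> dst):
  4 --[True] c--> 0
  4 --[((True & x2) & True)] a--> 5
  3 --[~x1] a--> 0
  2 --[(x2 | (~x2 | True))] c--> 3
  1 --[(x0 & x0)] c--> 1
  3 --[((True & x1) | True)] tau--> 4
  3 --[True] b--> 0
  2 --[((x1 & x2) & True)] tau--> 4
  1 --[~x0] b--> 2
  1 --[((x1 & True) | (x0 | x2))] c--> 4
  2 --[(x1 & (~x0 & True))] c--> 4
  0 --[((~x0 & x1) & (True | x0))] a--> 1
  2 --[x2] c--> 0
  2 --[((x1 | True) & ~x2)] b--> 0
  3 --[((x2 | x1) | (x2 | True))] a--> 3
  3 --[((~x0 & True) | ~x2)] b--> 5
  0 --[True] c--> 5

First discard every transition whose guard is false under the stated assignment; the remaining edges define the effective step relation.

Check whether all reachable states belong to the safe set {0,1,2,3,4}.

Answer: INVARIANT VIOLATED at state 5

Working:
Safe = {0,1,2,3,4}
Reachable = {0,5}
  0: safe
  5: ✗ unsafe
reach 5 via c — violates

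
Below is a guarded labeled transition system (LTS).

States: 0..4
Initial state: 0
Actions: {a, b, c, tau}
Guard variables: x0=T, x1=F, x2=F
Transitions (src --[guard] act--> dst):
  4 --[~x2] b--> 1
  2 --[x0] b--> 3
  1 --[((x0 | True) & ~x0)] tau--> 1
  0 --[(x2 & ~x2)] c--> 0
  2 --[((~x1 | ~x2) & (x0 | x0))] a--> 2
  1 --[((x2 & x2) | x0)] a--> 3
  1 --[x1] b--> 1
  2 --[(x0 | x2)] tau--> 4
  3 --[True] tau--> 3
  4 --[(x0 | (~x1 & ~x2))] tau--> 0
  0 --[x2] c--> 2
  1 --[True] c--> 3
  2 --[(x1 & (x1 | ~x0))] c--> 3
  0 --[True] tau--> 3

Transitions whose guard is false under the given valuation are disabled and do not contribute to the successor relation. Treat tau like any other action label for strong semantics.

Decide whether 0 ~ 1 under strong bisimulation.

Refine partition for ~:
  π0 = {{0,1,2,3,4}}
  π1 = {{0,3},{1},{2},{4}}
Fixed point at round 2; 4 class(es).
[0]={0,3}  [1]={1}

Answer: NOT BISIMILAR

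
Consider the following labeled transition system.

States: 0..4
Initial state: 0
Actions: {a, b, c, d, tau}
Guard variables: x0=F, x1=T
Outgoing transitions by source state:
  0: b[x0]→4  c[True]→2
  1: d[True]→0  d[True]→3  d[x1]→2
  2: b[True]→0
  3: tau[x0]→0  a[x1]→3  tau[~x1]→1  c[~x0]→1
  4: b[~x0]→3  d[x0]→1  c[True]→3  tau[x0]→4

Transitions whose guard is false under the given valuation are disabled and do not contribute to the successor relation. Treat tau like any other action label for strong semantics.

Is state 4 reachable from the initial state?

Answer: UNREACHABLE

Trace:
9 transition(s) survive guard evaluation.
Layer 0: {0}
Layer 1: {2}  total {0,2}
Reach set: {0,2}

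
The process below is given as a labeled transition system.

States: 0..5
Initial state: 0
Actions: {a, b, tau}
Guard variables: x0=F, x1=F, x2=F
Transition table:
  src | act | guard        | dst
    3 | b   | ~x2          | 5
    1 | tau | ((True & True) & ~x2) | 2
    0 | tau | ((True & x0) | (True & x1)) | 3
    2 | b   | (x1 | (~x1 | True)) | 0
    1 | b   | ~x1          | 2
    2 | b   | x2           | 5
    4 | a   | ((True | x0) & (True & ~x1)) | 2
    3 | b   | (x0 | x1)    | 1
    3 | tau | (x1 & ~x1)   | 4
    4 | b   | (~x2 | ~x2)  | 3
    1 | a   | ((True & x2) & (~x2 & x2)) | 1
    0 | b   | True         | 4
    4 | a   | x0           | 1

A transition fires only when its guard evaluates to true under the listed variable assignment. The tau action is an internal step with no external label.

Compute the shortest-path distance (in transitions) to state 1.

Answer: UNREACHABLE

Analysis:
Layered search for 1:
  Layer 0: {0}
  Layer 1: {4}
  Layer 2: {2,3}
  Layer 3: {5}
1 never appears.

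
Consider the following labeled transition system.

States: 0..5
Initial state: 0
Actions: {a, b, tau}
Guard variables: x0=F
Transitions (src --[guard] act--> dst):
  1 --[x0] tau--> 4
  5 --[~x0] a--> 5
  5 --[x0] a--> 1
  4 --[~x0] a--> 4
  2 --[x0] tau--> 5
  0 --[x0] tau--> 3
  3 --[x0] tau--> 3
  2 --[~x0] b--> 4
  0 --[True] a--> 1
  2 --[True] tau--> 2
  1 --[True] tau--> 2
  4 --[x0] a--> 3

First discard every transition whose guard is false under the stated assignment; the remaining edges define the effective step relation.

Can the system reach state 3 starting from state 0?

Guard filter leaves 6 enabled edge(s).
L0 = {0}
L1 = {1}  now seen {0,1}
L2 = {2}  now seen {0,1,2}
L3 = {4}  now seen {0,1,2,4}
R = {0,1,2,4}

Answer: UNREACHABLE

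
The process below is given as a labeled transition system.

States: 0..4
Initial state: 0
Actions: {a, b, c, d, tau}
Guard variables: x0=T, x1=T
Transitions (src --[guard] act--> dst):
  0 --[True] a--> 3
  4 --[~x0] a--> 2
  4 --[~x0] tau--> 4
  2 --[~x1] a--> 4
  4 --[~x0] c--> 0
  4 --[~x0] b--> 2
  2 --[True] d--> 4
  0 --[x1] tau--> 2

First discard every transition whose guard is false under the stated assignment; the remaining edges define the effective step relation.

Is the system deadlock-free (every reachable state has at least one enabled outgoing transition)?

R = {0,2,3,4}
  0: a→3  tau→2  [2 out]
  2: d→4  [1 out]
  3: ∅  [no exit]
  4: ∅  [no exit]
witness 3: a

Answer: DEADLOCK at state 3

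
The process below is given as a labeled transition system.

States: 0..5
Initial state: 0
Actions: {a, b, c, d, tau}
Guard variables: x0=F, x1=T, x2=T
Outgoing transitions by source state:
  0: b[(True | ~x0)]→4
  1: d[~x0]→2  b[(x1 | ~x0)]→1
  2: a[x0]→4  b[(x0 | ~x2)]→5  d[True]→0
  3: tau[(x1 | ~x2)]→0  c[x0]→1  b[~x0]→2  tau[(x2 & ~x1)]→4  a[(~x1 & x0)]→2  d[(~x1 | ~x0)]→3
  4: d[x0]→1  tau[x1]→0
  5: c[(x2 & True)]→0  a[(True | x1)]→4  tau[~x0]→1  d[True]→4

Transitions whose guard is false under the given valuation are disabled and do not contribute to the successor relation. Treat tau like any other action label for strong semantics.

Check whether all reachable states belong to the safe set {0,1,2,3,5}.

Answer: INVARIANT VIOLATED at state 4

Trace:
Allowed set {0,1,2,3,5}
Reachable = {0,4}
  0: safe
  4: ✗ unsafe
reach 4 via b — violates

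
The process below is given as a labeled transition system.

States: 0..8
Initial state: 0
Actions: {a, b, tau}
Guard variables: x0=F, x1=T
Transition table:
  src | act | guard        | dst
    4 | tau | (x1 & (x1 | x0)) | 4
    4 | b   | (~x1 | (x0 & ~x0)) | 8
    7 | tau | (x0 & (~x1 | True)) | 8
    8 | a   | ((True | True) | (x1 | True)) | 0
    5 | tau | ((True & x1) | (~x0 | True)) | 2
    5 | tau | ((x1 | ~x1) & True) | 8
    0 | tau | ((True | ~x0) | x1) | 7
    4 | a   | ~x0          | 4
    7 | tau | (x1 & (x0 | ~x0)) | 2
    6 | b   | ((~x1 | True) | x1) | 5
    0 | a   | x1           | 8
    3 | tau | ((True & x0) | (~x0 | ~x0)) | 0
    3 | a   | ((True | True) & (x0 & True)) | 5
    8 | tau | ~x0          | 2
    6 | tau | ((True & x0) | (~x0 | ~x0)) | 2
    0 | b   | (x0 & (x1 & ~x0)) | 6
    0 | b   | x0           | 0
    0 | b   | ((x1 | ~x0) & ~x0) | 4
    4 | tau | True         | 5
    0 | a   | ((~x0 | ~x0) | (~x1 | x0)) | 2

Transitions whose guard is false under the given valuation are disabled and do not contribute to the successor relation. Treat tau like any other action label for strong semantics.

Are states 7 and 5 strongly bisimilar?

Bisimulation quotient by refinement:
  round 0: {{0,1,2,3,4,5,6,7,8}}
  round 1: {{0},{1,2},{3,5,7},{4,8},{6}}
  round 2: {{0},{1,2},{3},{4},{5},{6},{7},{8}}
stable after 3 split(s): 8 block(s)
7∈{7}, 5∈{5}

Answer: NOT BISIMILAR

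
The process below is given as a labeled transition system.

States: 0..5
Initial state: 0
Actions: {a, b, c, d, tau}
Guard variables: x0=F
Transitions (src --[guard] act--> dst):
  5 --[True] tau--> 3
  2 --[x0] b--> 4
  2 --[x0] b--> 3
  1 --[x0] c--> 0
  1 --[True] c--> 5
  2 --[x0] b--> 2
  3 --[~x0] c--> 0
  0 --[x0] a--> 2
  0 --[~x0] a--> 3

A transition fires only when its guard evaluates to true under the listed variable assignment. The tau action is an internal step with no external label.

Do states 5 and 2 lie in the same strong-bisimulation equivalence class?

Compute ~ classes (split until stable):
  π0 = {{0,1,2,3,4,5}}
  π1 = {{0},{1,3},{2,4},{5}}
  π2 = {{0},{1},{2,4},{3},{5}}
stable after 3 split(s): 5 block(s)
class of 5: {5}; class of 2: {2,4}

Answer: NOT BISIMILAR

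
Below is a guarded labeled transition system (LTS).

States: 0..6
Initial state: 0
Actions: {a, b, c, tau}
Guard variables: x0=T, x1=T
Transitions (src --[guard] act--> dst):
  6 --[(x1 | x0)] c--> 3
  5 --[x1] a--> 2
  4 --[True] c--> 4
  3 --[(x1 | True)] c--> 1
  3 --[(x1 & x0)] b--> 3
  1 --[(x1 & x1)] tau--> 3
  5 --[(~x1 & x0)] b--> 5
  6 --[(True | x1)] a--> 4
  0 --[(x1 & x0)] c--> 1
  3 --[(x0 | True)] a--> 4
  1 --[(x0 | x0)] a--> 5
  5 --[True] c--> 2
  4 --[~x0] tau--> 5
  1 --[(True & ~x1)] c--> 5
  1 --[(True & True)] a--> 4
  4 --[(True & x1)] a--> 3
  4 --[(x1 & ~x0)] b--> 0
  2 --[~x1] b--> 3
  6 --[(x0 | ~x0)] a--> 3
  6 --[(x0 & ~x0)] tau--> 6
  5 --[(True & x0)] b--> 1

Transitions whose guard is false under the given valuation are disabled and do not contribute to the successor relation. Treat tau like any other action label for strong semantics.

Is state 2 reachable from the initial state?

15 transition(s) survive guard evaluation.
Layer 0: {0}
Layer 1: {1}  now seen {0,1}
Layer 2: {3,4,5}  now seen {0,1,3,4,5}
Layer 3: {2}  now seen {0,1,2,3,4,5}
Reach set: {0,1,2,3,4,5}
witness 2: c·a·a

Answer: REACHABLE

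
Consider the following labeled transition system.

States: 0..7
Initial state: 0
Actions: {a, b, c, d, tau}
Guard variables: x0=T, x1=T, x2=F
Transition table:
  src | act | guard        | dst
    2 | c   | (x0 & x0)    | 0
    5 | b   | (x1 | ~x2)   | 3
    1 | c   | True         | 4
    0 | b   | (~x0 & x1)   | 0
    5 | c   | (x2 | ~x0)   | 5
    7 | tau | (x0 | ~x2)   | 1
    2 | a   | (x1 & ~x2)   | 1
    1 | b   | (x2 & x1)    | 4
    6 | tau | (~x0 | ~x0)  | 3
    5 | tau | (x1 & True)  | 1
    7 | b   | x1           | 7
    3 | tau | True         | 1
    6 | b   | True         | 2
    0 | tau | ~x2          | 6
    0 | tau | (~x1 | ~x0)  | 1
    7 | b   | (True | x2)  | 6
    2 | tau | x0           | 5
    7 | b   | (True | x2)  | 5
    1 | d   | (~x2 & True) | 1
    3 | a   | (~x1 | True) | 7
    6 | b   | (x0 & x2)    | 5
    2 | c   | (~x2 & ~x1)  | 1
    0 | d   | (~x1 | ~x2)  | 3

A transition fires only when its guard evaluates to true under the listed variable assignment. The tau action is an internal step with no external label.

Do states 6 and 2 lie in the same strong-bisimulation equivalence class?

Compute ~ classes (split until stable):
  π0 = {{0,1,2,3,4,5,6,7}}
  π1 = {{0},{1},{2},{3},{4},{5,7},{6}}
  π2 = {{0},{1},{2},{3},{4},{5},{6},{7}}
Fixed point at round 3; 8 class(es).
class of 6: {6}; class of 2: {2}

Answer: NOT BISIMILAR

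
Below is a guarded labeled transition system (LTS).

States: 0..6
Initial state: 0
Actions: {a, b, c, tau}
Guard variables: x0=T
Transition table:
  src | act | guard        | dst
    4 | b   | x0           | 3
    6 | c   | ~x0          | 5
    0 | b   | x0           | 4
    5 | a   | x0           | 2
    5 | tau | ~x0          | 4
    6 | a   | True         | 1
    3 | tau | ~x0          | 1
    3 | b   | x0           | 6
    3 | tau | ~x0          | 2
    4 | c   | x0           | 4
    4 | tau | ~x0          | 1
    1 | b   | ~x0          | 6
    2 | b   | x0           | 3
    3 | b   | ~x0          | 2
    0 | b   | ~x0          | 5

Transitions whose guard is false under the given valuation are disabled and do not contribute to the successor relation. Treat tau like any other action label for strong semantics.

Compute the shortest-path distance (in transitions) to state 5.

BFS to 5:
  Layer 0: {0}
  Layer 1: {4}
  Layer 2: {3}
  Layer 3: {6}
  Layer 4: {1}
5 never appears.

Answer: UNREACHABLE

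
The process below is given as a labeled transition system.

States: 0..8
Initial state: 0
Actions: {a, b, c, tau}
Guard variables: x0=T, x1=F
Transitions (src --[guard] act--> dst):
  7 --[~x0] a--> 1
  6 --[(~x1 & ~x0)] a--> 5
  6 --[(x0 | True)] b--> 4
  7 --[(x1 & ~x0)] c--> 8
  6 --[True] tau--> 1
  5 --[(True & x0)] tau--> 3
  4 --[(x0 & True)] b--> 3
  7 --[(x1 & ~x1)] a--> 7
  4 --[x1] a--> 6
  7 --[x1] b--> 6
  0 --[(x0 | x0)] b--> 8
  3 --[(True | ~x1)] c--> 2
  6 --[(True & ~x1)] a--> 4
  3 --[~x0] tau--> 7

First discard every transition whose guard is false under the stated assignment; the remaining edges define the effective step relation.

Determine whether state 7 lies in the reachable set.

Guard filter leaves 7 enabled edge(s).
depth 0: {0}
depth 1: {8}  cumulative {0,8}
Reachable = {0,8}

Answer: UNREACHABLE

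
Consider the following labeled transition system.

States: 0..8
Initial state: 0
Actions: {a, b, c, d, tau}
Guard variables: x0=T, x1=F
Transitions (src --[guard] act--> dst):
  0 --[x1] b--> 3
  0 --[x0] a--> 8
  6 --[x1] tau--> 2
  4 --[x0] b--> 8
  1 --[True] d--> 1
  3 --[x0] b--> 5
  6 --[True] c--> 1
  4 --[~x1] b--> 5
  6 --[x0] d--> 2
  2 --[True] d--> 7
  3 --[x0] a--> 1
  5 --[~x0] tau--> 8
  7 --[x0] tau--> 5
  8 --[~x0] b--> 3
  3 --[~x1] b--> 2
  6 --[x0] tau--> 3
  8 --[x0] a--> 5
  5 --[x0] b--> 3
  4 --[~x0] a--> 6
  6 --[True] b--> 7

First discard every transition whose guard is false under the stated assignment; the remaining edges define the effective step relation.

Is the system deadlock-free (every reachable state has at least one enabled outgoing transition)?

Answer: DEADLOCK-FREE

Analysis:
Reach set: {0,1,2,3,5,7,8}
  0: a→8  [1 exit(s)]
  1: d→1  [1 exit(s)]
  2: d→7  [1 exit(s)]
  3: a→1  b→2  b→5  [3 exit(s)]
  5: b→3  [1 exit(s)]
  7: tau→5  [1 exit(s)]
  8: a→5  [1 exit(s)]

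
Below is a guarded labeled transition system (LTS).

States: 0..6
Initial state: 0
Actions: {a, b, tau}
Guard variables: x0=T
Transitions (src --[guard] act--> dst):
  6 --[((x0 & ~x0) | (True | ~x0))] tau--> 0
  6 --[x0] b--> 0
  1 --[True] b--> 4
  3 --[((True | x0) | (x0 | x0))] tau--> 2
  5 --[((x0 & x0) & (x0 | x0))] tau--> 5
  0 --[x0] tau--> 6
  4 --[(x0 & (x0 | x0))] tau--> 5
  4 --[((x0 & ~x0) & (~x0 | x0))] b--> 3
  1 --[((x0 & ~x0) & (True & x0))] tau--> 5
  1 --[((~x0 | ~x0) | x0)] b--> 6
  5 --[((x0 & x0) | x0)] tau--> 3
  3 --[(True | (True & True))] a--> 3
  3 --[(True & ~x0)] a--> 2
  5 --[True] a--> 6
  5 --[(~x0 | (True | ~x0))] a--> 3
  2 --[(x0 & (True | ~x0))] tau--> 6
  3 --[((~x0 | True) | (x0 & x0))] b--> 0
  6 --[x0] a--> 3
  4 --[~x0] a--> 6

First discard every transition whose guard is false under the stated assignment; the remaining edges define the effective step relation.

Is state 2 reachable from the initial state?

After dropping false guards: 15 live edges.
L0 = {0}
L1 = {6}  cumulative {0,6}
L2 = {3}  cumulative {0,3,6}
L3 = {2}  cumulative {0,2,3,6}
Reach set: {0,2,3,6}
witness 2: tau·a·tau

Answer: REACHABLE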